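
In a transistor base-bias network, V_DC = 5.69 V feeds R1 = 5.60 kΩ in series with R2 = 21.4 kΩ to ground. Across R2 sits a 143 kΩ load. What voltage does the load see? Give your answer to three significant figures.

First combine the lower leg with the load: R2 ‖ R_L = 18.61 kΩ.
Then V_out = V_DC · R2'/(R1 + R2') = 5.69 × 18.61/24.21 = 4.374 V.

V_out ≈ 4.37 V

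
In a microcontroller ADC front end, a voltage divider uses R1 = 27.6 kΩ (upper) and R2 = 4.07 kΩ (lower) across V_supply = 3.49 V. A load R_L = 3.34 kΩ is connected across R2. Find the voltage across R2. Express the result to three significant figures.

V_out ≈ 0.218 V

First combine the lower leg with the load: R2 ‖ R_L = 1.835 kΩ.
Then V_out = V_supply · R2'/(R1 + R2') = 3.49 × 1.835/29.43 = 0.2175 V.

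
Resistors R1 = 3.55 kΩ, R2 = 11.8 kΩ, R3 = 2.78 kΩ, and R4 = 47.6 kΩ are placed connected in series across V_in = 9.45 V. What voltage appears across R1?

V ≈ 0.510 V

ΣR = 3.55 + 11.8 + 2.78 + 47.6 = 65.73 kΩ.
Voltage divider: V = V_in · (3.550 / 65.73) = 9.45 × 0.05401 = 0.5104 V.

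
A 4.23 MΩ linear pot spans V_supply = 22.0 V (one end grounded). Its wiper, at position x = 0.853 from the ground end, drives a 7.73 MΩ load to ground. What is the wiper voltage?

V_out ≈ 17.6 V

Split the track: R_lower = x·R_p = 3.608 MΩ, R_upper = (1−x)·R_p = 0.6218 MΩ.
R_L loads the lower segment: effective lower R = 2.460 MΩ.
Then V_out = V_supply · 2.460/(0.6218 + 2.460) = 17.56 V.
(Unloaded: V_out = x·V_supply = 18.8 V.)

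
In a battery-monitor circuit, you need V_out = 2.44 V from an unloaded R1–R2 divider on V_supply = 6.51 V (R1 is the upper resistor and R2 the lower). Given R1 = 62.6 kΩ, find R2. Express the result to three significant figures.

Required fraction k = V_out/V_supply = 0.3748.
Rearranging, R2 = R1·k/(1−k) = 62.6 × 0.5995 = 37.53 kΩ.

R2 ≈ 37.5 kΩ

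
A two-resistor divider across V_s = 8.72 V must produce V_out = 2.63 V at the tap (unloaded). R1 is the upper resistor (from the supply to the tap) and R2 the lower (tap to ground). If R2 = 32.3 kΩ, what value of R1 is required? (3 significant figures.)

R1 ≈ 74.8 kΩ

The divider ratio is R2/(R1+R2) = 2.63/8.72 = 0.3016.
Rearranging, R1 = R2·(1−k)/k = 32.3 × 2.316 = 74.79 kΩ.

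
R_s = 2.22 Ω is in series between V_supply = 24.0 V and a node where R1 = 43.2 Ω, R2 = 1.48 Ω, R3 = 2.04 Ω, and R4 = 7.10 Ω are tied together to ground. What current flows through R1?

I ≈ 0.141 A

Combine the parallel branches: R_p = (1/43.2 + 1/1.48 + 1/2.04 + 1/7.10)⁻¹ = 0.7520 Ω.
V_A = 24.0 × 0.7520/2.972 = 6.072 V.
I(R1) = V_A / R1 = 6.072/43.2 = 0.1406 A.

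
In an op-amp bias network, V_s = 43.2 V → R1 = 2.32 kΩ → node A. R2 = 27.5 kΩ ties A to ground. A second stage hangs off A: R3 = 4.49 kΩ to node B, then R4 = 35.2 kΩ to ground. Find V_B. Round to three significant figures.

Node A sees R2 in parallel with the series input of stage 2, R3 + R4 = 39.69 kΩ.
Effective lower resistance at A: R2 ‖ 39.69 = 16.24 kΩ.
First divider: V_A = V_s · 16.24/(2.32 + 16.24) = 37.80 V.
Stage 2 is unloaded, so V_B = V_A · R4/(R3+R4) = 37.80 × 35.2/39.69 = 33.52 V.

V_B ≈ 33.5 V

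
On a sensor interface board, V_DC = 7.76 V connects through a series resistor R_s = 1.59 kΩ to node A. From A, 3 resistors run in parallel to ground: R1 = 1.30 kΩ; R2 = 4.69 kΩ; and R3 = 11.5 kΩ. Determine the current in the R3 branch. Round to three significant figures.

Parallel bank: R_p = 1/(1/1.30 + 1/4.69 + 1/11.5) = 0.9351 kΩ.
V_A = 7.76 × 0.9351/2.525 = 2.874 V.
Branch current I = V_A/R3 = 2.874/11.5 = 0.2499 mA.
(Check via current divider: I_total = 3.073 mA; share G_k/ΣG = 0.08131 → same result.)

I ≈ 0.250 mA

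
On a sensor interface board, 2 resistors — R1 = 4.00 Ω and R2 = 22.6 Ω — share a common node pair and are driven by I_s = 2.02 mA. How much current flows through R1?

With just two branches, the current splits inversely with resistance.
So I = 2.02 × 22.6/26.60 = 1.716 mA.

I ≈ 1.72 mA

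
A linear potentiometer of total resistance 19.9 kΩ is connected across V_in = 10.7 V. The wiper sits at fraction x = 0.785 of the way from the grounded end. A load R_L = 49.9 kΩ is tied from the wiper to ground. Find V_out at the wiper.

V_out ≈ 7.87 V

Split the track: R_lower = x·R_p = 15.62 kΩ, R_upper = (1−x)·R_p = 4.278 kΩ.
(x·R_p) ‖ R_L = 11.90 kΩ.
Then V_out = V_in · 11.90/(4.278 + 11.90) = 7.870 V.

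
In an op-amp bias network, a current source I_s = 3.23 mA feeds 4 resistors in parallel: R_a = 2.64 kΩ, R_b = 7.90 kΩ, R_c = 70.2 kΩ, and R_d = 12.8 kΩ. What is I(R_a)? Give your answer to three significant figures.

Total conductance ΣG = 1/2.64 + 1/7.90 + 1/70.2 + 1/12.8 = 0.5977 (units of 1/kΩ).
Current divider: I(R_a) = I_s · G_k/ΣG = 3.23 × (0.3788/0.5977) = 3.23 × 0.6337 = 2.047 mA.

I ≈ 2.05 mA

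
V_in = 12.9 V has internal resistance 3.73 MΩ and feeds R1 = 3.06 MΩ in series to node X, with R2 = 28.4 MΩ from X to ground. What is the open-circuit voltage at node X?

R1' = 3.73 + 3.06 = 6.790 MΩ (source resistance + R1).
With X open, the divider is unloaded: V_th = 12.9 × 28.4/35.19 = 10.41 V.

V_th ≈ 10.4 V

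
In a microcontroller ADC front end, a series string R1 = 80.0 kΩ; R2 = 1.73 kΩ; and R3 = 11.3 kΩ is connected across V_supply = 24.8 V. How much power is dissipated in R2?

P ≈ 0.123 mW

Series current I = V_supply/ΣR = 24.8/93.03 = 0.2666 mA.
V(R2) = I·R = 0.4612 V; P = V·I = 0.4612 × 0.2666 = 0.1229 mW.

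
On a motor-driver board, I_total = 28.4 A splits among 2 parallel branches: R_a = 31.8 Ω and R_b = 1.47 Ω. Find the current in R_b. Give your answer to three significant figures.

I ≈ 27.1 A

For two parallel branches, I_k = I_total · (other R)/(sum of R).
So I = 28.4 × 31.8/33.27 = 27.15 A.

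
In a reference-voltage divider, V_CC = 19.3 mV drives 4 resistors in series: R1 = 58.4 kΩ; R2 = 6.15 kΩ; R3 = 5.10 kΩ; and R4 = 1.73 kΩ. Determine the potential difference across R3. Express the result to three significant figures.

ΣR = 58.4 + 6.15 + 5.10 + 1.73 = 71.38 kΩ.
Voltage divider: V = V_CC · (5.100 / 71.38) = 19.3 × 0.07145 = 1.379 mV.

V ≈ 1.38 mV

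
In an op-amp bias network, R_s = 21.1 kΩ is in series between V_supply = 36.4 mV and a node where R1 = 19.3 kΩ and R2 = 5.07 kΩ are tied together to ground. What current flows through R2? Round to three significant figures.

I ≈ 1.15 µA

Combine the parallel branches: R_p = (1/19.3 + 1/5.07)⁻¹ = 4.015 kΩ.
V_A by voltage divider: V_A = 36.4 × 4.015/(21.1 + 4.015) = 5.819 mV.
Branch current I = V_A/R2 = 5.819/5.07 = 1.148 µA.
(Check via current divider: I_total = 1.449 µA; share G_k/ΣG = 0.7920 → same result.)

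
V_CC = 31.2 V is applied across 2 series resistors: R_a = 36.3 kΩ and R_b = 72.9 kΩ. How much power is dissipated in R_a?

The common current is I = 31.2/109.2 = 0.2857 mA.
P(R_a) = I²·R_a = (0.2857)² × 36.3 = 2.963 mW.

P ≈ 2.96 mW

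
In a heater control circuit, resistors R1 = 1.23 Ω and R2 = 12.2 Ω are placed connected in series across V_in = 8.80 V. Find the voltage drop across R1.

Total series resistance ΣR = 1.23 + 12.2 = 13.43 Ω.
V = V_in · R/ΣR = 8.80 × 0.09159 = 0.8060 V.

V ≈ 0.806 V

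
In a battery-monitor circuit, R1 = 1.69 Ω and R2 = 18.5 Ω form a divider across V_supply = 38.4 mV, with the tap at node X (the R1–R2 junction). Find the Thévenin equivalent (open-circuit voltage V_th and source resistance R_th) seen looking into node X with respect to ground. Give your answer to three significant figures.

Open-circuit (no load on X): V_th = V_supply · R2/(R1 + R2) = 38.4 × 18.5/(1.690 + 18.5) = 35.19 mV.
Zeroing V_supply shorts the top of R1 to ground, so R_th = R1 ‖ R2 = 1.549 Ω.

V_th ≈ 35.2 mV, R_th ≈ 1.55 Ω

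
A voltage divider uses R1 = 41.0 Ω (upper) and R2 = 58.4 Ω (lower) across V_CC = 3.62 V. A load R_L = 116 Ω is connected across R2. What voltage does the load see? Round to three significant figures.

V_out ≈ 1.76 V

First combine the lower leg with the load: R2 ‖ R_L = 38.84 Ω.
Then V_out = V_CC · R2'/(R1 + R2') = 3.62 × 38.84/79.84 = 1.761 V.
(Unloaded it would be 2.13 V; the load pulls it down.)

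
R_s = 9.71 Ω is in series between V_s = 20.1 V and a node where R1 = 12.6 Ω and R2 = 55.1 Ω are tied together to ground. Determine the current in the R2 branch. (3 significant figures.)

Equivalent of the parallel group: R_p = 10.25 Ω.
V_A by voltage divider: V_A = 20.1 × 10.25/(9.71 + 10.25) = 10.32 V.
I(R2) = V_A / R2 = 10.32/55.1 = 0.1874 A.

I ≈ 0.187 A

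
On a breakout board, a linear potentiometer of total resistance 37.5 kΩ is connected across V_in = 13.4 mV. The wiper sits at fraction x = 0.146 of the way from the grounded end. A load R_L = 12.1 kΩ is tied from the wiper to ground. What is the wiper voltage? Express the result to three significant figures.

V_out ≈ 1.41 mV

The pot divides into 32.02 kΩ above the wiper and 5.475 kΩ below.
Lower segment in parallel with the load: 5.475 ‖ 12.1 = 3.769 kΩ.
Then V_out = V_in · 3.769/(32.02 + 3.769) = 1.411 mV.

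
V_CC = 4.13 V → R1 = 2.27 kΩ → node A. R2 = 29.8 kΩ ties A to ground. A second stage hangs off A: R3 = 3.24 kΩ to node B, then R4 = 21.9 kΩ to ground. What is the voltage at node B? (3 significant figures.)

Node A sees R2 in parallel with the series input of stage 2, R3 + R4 = 25.14 kΩ.
Effective lower resistance at A: R2 ‖ 25.14 = 13.64 kΩ.
V_A = 4.13 × 13.64/(2.27 + 13.64) = 3.541 V.
Stage 2 is unloaded, so V_B = V_A · R4/(R3+R4) = 3.541 × 21.9/25.14 = 3.084 V.

V_B ≈ 3.08 V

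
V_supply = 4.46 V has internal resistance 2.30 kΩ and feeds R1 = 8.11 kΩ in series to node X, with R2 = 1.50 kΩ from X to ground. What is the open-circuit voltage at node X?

V_th ≈ 0.562 V

R1' = 2.30 + 8.11 = 10.41 kΩ (source resistance + R1).
Open-circuit (no load on X): V_th = V_supply · R2/(R1' + R2) = 4.46 × 1.50/(10.41 + 1.50) = 0.5617 V.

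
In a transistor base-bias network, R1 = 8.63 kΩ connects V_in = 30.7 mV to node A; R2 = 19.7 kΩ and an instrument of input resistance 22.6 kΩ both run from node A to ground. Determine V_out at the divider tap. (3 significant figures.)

The load sits in parallel with R2, giving an effective lower resistance R2' = R2·R_L/(R2+R_L) = 10.53 kΩ.
Now apply the divider: V_out = 30.7 × 0.5495 = 16.87 mV.
(Unloaded it would be 21.3 mV; the load pulls it down.)

V_out ≈ 16.9 mV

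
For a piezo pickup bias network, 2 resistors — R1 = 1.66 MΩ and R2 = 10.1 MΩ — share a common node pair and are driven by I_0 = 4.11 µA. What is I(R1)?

Two-branch current divider: I_k = I_0 · R_other/(R_1 + R_2).
I(R1) = 4.11 × 10.1/(1.66 + 10.1) = 4.11 × 0.8588 = 3.530 µA.

I ≈ 3.53 µA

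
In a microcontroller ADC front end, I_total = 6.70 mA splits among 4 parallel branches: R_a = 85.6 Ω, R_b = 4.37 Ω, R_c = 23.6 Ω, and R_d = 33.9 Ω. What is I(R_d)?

Conductances: ΣG = 1/85.6 + 1/4.37 + 1/23.6 + 1/33.9 = 0.3124 (1/Ω).
Current divider: I(R_d) = I_total · G_k/ΣG = 6.70 × (0.02950/0.3124) = 6.70 × 0.09443 = 0.6327 mA.

I ≈ 0.633 mA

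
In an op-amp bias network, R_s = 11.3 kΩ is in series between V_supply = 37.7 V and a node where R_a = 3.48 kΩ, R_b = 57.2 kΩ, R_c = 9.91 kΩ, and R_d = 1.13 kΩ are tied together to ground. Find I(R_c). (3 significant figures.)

Parallel bank: R_p = 1/(1/3.48 + 1/57.2 + 1/9.91 + 1/1.13) = 0.7748 kΩ.
V_A by voltage divider: V_A = 37.7 × 0.7748/(11.3 + 0.7748) = 2.419 V.
I(R_c) = V_A / R_c = 2.419/9.91 = 0.2441 mA.

I ≈ 0.244 mA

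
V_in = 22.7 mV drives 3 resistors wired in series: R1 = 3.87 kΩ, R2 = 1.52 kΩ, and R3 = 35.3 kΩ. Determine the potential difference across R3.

Series total: ΣR = 3.87 + 1.52 + 35.3 = 40.69 kΩ.
Voltage divider: V = V_in · (35.30 / 40.69) = 22.7 × 0.8675 = 19.69 mV.

V ≈ 19.7 mV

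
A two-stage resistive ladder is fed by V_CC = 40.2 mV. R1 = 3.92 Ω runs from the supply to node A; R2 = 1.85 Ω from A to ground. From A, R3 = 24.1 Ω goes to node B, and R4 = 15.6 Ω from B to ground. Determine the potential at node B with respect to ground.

V_B ≈ 4.91 mV

Node A sees R2 in parallel with the series input of stage 2, R3 + R4 = 39.70 Ω.
R2 ‖ (R3+R4) = 1.768 Ω.
V_A = 40.2 × 1.768/(3.92 + 1.768) = 12.49 mV.
Then the unloaded second divider: V_B = V_A × R4/(R3+R4) = 12.49 × 0.3929 = 4.909 mV.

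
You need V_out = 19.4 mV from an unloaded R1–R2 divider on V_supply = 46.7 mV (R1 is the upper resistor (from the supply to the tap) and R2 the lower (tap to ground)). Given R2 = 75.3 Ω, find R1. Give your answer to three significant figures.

R1 ≈ 106 Ω

V_out/V_supply = R2/(R1+R2) = 0.4154.
R1 = R2·(1/k − 1) = 75.3 × 1.407 = 106.0 Ω.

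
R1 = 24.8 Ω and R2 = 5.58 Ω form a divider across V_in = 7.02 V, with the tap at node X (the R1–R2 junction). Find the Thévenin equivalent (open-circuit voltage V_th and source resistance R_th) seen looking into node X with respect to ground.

V_th ≈ 1.29 V, R_th ≈ 4.56 Ω

Open-circuit (no load on X): V_th = V_in · R2/(R1 + R2) = 7.02 × 5.58/(24.80 + 5.58) = 1.289 V.
With V_in suppressed (replaced by a short), R_th = R1 ‖ R2 = (24.80 × 5.58)/(24.80 + 5.58) = 4.555 Ω.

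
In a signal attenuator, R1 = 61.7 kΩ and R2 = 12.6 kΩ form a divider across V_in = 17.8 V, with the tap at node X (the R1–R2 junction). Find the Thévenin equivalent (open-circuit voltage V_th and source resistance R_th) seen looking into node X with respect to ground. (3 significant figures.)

V_th ≈ 3.02 V, R_th ≈ 10.5 kΩ

V_th is the unloaded tap voltage: V_in · R2/(R1+R2) = 17.8 × 0.1696 = 3.019 V.
Zeroing V_in shorts the top of R1 to ground, so R_th = R1 ‖ R2 = 10.46 kΩ.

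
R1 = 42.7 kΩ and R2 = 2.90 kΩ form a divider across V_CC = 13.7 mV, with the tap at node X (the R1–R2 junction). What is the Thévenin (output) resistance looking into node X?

Zeroing V_CC shorts the top of R1 to ground, so R_th = R1 ‖ R2 = 2.716 kΩ.

R_th ≈ 2.72 kΩ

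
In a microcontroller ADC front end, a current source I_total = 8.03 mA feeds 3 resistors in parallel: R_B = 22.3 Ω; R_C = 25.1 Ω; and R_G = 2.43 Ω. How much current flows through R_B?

I ≈ 0.726 mA

Conductances: ΣG = 1/22.3 + 1/25.1 + 1/2.43 = 0.4962 (1/Ω).
By the current-divider rule, I = I_total · G_k/ΣG = 8.03 × 0.09037 = 0.7257 mA.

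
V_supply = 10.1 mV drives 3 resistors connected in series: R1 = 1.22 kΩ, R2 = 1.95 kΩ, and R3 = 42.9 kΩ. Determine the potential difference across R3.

V ≈ 9.41 mV

Series total: ΣR = 1.22 + 1.95 + 42.9 = 46.07 kΩ.
By the voltage-divider rule, V = 10.1 × 42.90/46.07 = 9.405 mV.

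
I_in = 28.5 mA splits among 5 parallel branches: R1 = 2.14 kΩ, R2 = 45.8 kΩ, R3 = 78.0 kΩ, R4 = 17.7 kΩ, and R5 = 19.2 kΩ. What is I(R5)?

ΣG = 1/2.14 + 1/45.8 + 1/78.0 + 1/17.7 + 1/19.2 = 0.6105.
By the current-divider rule, I = I_in · G_k/ΣG = 28.5 × 0.08531 = 2.431 mA.

I ≈ 2.43 mA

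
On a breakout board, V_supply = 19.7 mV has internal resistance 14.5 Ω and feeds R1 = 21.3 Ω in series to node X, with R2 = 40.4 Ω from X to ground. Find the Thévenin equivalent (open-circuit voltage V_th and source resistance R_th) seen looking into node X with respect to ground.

V_th ≈ 10.4 mV, R_th ≈ 19.0 Ω

R1' = 14.5 + 21.3 = 35.80 Ω (source resistance + R1).
With X open, the divider is unloaded: V_th = 19.7 × 40.4/76.20 = 10.44 mV.
Looking into X with the source shorted: R_th = R1'·R2/(R1'+R2) = 35.80 × 40.4/76.20 = 18.98 Ω.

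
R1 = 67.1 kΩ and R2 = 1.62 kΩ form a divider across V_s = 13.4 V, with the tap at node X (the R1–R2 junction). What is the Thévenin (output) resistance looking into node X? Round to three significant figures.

With V_s suppressed (replaced by a short), R_th = R1 ‖ R2 = (67.10 × 1.62)/(67.10 + 1.62) = 1.582 kΩ.

R_th ≈ 1.58 kΩ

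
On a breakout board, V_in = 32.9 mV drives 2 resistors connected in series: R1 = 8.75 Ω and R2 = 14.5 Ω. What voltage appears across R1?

Series total: ΣR = 8.75 + 14.5 = 23.25 Ω.
Voltage divider: V = V_in · (8.750 / 23.25) = 32.9 × 0.3763 = 12.38 mV.

V ≈ 12.4 mV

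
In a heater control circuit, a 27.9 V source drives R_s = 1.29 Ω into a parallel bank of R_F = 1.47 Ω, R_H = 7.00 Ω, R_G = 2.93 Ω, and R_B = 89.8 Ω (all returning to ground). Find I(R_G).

Combine the parallel branches: R_p = (1/1.47 + 1/7.00 + 1/2.93 + 1/89.8)⁻¹ = 0.8507 Ω.
Node voltage V_A = V_CC · R_p/(R_s + R_p) = 27.9 × 0.3974 = 11.09 V.
I(R_G) = V_A / R_G = 11.09/2.93 = 3.784 A.

I ≈ 3.78 A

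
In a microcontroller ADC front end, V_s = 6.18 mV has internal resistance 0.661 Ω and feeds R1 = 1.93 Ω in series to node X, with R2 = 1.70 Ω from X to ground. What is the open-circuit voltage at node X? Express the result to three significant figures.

R1' = 0.661 + 1.93 = 2.591 Ω (source resistance + R1).
Open-circuit (no load on X): V_th = V_s · R2/(R1' + R2) = 6.18 × 1.70/(2.591 + 1.70) = 2.448 mV.

V_th ≈ 2.45 mV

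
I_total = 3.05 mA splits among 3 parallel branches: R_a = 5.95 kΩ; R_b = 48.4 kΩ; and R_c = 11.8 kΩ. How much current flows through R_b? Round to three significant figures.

ΣG = 1/5.95 + 1/48.4 + 1/11.8 = 0.2735.
By the current-divider rule, I = I_total · G_k/ΣG = 3.05 × 0.07555 = 0.2304 mA.

I ≈ 0.230 mA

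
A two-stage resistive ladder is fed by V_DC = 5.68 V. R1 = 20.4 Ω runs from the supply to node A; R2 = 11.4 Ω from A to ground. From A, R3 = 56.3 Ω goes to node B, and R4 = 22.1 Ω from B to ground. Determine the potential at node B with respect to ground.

V_B ≈ 0.525 V

Looking into the second stage from A: R3 + R4 = 78.40 Ω appears in parallel with R2.
R2 ‖ (R3+R4) = 9.953 Ω.
V_A = 5.68 × 9.953/(20.4 + 9.953) = 1.862 V.
Then the unloaded second divider: V_B = V_A × R4/(R3+R4) = 1.862 × 0.2819 = 0.5250 V.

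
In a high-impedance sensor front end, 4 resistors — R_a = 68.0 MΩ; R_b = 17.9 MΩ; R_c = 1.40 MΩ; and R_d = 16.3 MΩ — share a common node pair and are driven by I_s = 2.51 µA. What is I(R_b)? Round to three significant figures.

I ≈ 0.166 µA

ΣG = 1/68.0 + 1/17.9 + 1/1.40 + 1/16.3 = 0.8462.
R_b takes the fraction G_k/ΣG = 0.05587/0.8462 = 0.06602, so I = 2.51 × 0.06602 = 0.1657 µA.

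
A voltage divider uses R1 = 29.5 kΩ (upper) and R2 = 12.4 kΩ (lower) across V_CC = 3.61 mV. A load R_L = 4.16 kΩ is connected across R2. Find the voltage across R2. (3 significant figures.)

First combine the lower leg with the load: R2 ‖ R_L = 3.115 kΩ.
Then V_out = V_CC · R2'/(R1 + R2') = 3.61 × 3.115/32.61 = 0.3448 mV.
(Unloaded it would be 1.07 mV; the load pulls it down.)

V_out ≈ 0.345 mV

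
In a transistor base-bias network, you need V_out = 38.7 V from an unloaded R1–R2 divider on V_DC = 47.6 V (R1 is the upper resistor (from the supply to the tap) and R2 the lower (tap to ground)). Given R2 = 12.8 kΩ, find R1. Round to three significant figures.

The divider ratio is R2/(R1+R2) = 38.7/47.6 = 0.8130.
Rearranging, R1 = R2·(1−k)/k = 12.8 × 0.2300 = 2.944 kΩ.

R1 ≈ 2.94 kΩ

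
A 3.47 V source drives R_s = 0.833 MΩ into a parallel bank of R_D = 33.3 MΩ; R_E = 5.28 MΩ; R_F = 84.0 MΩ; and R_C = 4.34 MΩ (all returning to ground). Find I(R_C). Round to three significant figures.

I ≈ 0.577 µA

Parallel bank: R_p = 1/(1/33.3 + 1/5.28 + 1/84.0 + 1/4.34) = 2.166 MΩ.
V_A = 3.47 × 2.166/2.999 = 2.506 V.
Branch current I = V_A/R_C = 2.506/4.34 = 0.5774 µA.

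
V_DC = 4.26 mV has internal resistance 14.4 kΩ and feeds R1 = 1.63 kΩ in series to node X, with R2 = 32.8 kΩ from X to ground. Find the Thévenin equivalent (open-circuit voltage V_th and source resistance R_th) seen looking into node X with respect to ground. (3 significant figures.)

V_th ≈ 2.86 mV, R_th ≈ 10.8 kΩ

R1' = 14.4 + 1.63 = 16.03 kΩ (source resistance + R1).
V_th is the unloaded tap voltage: V_DC · R2/(R1'+R2) = 4.26 × 0.6717 = 2.862 mV.
Looking into X with the source shorted: R_th = R1'·R2/(R1'+R2) = 16.03 × 32.8/48.83 = 10.77 kΩ.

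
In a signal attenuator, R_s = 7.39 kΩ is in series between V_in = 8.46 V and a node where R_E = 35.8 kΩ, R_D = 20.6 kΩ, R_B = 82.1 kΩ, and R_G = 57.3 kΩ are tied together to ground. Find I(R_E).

I ≈ 0.132 mA

Parallel bank: R_p = 1/(1/35.8 + 1/20.6 + 1/82.1 + 1/57.3) = 9.424 kΩ.
V_A = 8.46 × 9.424/16.81 = 4.742 V.
I(R_E) = V_A / R_E = 4.742/35.8 = 0.1325 mA.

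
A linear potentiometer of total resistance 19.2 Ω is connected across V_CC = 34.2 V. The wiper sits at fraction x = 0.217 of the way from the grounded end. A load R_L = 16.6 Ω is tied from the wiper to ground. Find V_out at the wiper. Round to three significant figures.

Lower segment x·R_p = 4.166 Ω; upper segment (1−x)·R_p = 15.03 Ω.
(x·R_p) ‖ R_L = 3.330 Ω.
V_out = 34.2 × 3.330/(15.03 + 3.330) = 6.202 V.

V_out ≈ 6.20 V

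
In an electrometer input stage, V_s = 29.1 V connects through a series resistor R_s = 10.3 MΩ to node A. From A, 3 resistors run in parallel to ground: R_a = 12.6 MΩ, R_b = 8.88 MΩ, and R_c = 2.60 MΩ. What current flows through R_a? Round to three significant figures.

I ≈ 0.333 µA

Combine the parallel branches: R_p = (1/12.6 + 1/8.88 + 1/2.60)⁻¹ = 1.734 MΩ.
V_A by voltage divider: V_A = 29.1 × 1.734/(10.3 + 1.734) = 4.194 V.
Branch current I = V_A/R_a = 4.194/12.6 = 0.3328 µA.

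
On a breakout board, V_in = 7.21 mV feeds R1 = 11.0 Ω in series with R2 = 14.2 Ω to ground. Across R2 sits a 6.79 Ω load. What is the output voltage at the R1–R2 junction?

R2 ‖ R_L = (14.2 × 6.79)/(14.2 + 6.79) = 4.594 Ω.
Now apply the divider: V_out = 7.21 × 0.2946 = 2.124 mV.

V_out ≈ 2.12 mV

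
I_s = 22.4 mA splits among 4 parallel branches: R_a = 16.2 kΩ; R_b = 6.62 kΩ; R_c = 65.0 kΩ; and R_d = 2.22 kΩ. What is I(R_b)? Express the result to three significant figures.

I ≈ 4.99 mA

ΣG = 1/16.2 + 1/6.62 + 1/65.0 + 1/2.22 = 0.6786.
Current divider: I(R_b) = I_s · G_k/ΣG = 22.4 × (0.1511/0.6786) = 22.4 × 0.2226 = 4.986 mA.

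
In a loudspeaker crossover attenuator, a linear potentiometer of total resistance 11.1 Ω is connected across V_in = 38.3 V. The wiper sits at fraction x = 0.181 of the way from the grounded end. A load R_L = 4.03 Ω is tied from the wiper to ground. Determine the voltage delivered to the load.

The pot divides into 9.091 Ω above the wiper and 2.009 Ω below.
(x·R_p) ‖ R_L = 1.341 Ω.
V_out = 38.3 × 1.341/(9.091 + 1.341) = 4.922 V.
(Unloaded: V_out = x·V_in = 6.93 V.)

V_out ≈ 4.92 V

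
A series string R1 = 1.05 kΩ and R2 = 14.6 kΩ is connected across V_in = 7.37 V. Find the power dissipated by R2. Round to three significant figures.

P ≈ 3.24 mW

ΣR = 15.65 kΩ → I = 7.37/15.65 = 0.4709 mA.
P = I²R = 0.2218 × 14.6 = 3.238 mW.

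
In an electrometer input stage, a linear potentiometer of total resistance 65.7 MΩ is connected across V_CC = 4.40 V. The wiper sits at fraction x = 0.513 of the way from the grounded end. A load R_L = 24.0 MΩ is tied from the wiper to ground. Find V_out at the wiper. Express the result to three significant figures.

Lower segment x·R_p = 33.70 MΩ; upper segment (1−x)·R_p = 32.00 MΩ.
(x·R_p) ‖ R_L = 14.02 MΩ.
V_out = 4.40 × 14.02/(32.00 + 14.02) = 1.340 V.
(Unloaded: V_out = x·V_CC = 2.26 V.)

V_out ≈ 1.34 V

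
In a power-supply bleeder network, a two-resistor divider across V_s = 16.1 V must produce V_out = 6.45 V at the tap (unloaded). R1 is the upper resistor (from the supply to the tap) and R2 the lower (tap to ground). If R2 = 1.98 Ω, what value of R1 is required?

The divider ratio is R2/(R1+R2) = 6.45/16.1 = 0.4006.
Rearranging, R1 = R2·(1−k)/k = 1.98 × 1.496 = 2.962 Ω.

R1 ≈ 2.96 Ω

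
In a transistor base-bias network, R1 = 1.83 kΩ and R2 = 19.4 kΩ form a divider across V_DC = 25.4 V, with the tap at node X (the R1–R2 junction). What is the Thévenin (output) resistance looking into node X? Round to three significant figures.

R_th ≈ 1.67 kΩ

With V_DC suppressed (replaced by a short), R_th = R1 ‖ R2 = (1.830 × 19.4)/(1.830 + 19.4) = 1.672 kΩ.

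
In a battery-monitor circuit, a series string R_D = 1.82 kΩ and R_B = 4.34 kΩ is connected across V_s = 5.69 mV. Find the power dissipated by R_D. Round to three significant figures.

Series current I = V_s/ΣR = 5.69/6.160 = 0.9237 µA.
V(R_D) = I·R = 1.681 mV; P = V·I = 1.681 × 0.9237 = 1.553 nW.

P ≈ 1.55 nW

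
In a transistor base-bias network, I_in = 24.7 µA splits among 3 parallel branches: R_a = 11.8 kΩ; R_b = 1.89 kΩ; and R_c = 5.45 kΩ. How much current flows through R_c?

I ≈ 5.68 µA

Conductances: ΣG = 1/11.8 + 1/1.89 + 1/5.45 = 0.7973 (1/kΩ).
By the current-divider rule, I = I_in · G_k/ΣG = 24.7 × 0.2301 = 5.684 µA.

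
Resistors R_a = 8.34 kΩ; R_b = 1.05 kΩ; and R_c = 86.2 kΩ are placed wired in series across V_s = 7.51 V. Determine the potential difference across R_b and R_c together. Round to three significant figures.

Total series resistance ΣR = 8.34 + 1.05 + 86.2 = 95.59 kΩ.
R_{R_b..R_c} = 1.05 + 86.2 = 87.25 kΩ.
By the voltage-divider rule, V = 7.51 × 87.25/95.59 = 6.855 V.

V ≈ 6.85 V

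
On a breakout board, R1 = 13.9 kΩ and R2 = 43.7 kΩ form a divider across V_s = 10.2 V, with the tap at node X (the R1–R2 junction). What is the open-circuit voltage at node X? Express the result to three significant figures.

V_th ≈ 7.74 V

With X open, the divider is unloaded: V_th = 10.2 × 43.7/57.60 = 7.739 V.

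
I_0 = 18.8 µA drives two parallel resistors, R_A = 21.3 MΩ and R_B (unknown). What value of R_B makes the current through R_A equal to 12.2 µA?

R_B ≈ 39.4 MΩ

Two-branch current divider: I_A = I_0 · R_B/(R_A + R_B).
With f = 0.6489, R_B = R_A · f/(1−f) = 21.3 × 1.848 = 39.37 MΩ.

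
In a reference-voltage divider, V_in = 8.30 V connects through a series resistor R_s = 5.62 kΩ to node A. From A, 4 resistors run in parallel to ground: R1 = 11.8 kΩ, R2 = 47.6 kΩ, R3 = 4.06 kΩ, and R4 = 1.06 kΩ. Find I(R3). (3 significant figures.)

Equivalent of the parallel group: R_p = 0.7719 kΩ.
Node voltage V_A = V_in · R_p/(R_s + R_p) = 8.30 × 0.1208 = 1.002 V.
I(R3) = V_A / R3 = 1.002/4.06 = 0.2469 mA.

I ≈ 0.247 mA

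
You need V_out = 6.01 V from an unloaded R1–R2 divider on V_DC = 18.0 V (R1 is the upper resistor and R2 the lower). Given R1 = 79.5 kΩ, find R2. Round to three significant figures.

V_out/V_DC = R2/(R1+R2) = 0.3339.
Rearranging, R2 = R1·k/(1−k) = 79.5 × 0.5013 = 39.85 kΩ.

R2 ≈ 39.8 kΩ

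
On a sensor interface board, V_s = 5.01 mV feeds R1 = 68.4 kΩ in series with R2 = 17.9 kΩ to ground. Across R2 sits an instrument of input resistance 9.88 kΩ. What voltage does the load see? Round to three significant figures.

First combine the lower leg with the load: R2 ‖ R_L = 6.366 kΩ.
Now apply the divider: V_out = 5.01 × 0.08515 = 0.4266 mV.

V_out ≈ 0.427 mV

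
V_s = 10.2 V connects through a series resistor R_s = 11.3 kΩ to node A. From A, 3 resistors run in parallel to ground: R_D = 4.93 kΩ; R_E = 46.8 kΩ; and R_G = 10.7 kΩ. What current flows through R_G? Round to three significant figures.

I ≈ 0.208 mA

Combine the parallel branches: R_p = (1/4.93 + 1/46.8 + 1/10.7)⁻¹ = 3.148 kΩ.
V_A by voltage divider: V_A = 10.2 × 3.148/(11.3 + 3.148) = 2.222 V.
I(R_G) = V_A / R_G = 2.222/10.7 = 0.2077 mA.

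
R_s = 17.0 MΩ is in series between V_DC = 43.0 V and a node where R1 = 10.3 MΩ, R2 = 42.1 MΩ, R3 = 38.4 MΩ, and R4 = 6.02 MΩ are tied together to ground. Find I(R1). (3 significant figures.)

I ≈ 0.660 µA

Equivalent of the parallel group: R_p = 3.195 MΩ.
Node voltage V_A = V_DC · R_p/(R_s + R_p) = 43.0 × 0.1582 = 6.803 V.
I(R1) = V_A / R1 = 6.803/10.3 = 0.6605 µA.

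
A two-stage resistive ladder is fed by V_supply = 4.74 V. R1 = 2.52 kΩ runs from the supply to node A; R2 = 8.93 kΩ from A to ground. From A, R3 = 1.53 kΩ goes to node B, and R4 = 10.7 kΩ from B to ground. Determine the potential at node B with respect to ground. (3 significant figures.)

V_B ≈ 2.79 V

Node A sees R2 in parallel with the series input of stage 2, R3 + R4 = 12.23 kΩ.
R2 ‖ (R3+R4) = 5.161 kΩ.
First divider: V_A = V_supply · 5.161/(2.52 + 5.161) = 3.185 V.
V_B = V_A × 0.8749 = 2.787 V.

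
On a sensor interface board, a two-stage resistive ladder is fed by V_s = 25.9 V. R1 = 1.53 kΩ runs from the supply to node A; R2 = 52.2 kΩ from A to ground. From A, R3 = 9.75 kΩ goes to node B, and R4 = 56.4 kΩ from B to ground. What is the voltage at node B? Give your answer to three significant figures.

The second stage (R3 + R4 = 66.15 kΩ) loads node A in parallel with R2.
R2 ‖ (R3+R4) = 29.18 kΩ.
So V_A = 25.9 × 0.9502 = 24.61 V.
Stage 2 is unloaded, so V_B = V_A · R4/(R3+R4) = 24.61 × 56.4/66.15 = 20.98 V.

V_B ≈ 21.0 V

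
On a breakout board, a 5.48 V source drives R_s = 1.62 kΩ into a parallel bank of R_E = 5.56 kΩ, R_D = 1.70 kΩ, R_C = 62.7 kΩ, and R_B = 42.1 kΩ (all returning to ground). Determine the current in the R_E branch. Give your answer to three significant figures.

Combine the parallel branches: R_p = (1/5.56 + 1/1.70 + 1/62.7 + 1/42.1)⁻¹ = 1.238 kΩ.
V_A = 5.48 × 1.238/2.858 = 2.374 V.
Branch current I = V_A/R_E = 2.374/5.56 = 0.4269 mA.

I ≈ 0.427 mA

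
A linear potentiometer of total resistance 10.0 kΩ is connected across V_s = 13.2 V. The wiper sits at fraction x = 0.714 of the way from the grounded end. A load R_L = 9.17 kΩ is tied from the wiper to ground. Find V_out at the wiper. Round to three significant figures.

Split the track: R_lower = x·R_p = 7.140 kΩ, R_upper = (1−x)·R_p = 2.860 kΩ.
Lower segment in parallel with the load: 7.140 ‖ 9.17 = 4.014 kΩ.
Loaded-divider output: V_out = 13.2 × 0.5840 = 7.708 V.

V_out ≈ 7.71 V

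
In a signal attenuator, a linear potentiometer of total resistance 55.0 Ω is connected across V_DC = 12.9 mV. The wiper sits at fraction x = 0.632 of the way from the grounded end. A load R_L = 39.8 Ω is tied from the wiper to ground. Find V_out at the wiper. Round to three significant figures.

V_out ≈ 6.17 mV

Split the track: R_lower = x·R_p = 34.76 Ω, R_upper = (1−x)·R_p = 20.24 Ω.
(x·R_p) ‖ R_L = 18.55 Ω.
Then V_out = V_DC · 18.55/(20.24 + 18.55) = 6.170 mV.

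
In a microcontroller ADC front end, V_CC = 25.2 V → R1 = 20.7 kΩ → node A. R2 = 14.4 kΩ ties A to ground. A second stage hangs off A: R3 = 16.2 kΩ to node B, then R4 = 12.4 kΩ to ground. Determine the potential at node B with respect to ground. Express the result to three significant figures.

V_B ≈ 3.46 V

Looking into the second stage from A: R3 + R4 = 28.60 kΩ appears in parallel with R2.
R2 ‖ (R3+R4) = 9.578 kΩ.
First divider: V_A = V_CC · 9.578/(20.7 + 9.578) = 7.971 V.
V_B = V_A × 0.4336 = 3.456 V.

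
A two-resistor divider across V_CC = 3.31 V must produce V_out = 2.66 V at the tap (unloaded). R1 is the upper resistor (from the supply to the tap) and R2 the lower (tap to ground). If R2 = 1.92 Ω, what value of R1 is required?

V_out/V_CC = R2/(R1+R2) = 0.8036.
So R1 = R2 · (V_CC/V_out − 1) = 1.92 × (3.31/2.66 − 1) = 1.92 × 0.2444 = 0.4692 Ω.

R1 ≈ 0.469 Ω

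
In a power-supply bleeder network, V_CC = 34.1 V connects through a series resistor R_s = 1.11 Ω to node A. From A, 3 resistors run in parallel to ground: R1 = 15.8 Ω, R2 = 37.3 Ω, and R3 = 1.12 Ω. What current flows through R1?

Equivalent of the parallel group: R_p = 1.017 Ω.
V_A by voltage divider: V_A = 34.1 × 1.017/(1.11 + 1.017) = 16.31 V.
Branch current I = V_A/R1 = 16.31/15.8 = 1.032 A.

I ≈ 1.03 A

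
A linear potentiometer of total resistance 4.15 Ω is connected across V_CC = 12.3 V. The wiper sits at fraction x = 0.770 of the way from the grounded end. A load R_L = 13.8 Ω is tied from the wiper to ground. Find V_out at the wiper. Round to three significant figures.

Lower segment x·R_p = 3.196 Ω; upper segment (1−x)·R_p = 0.9545 Ω.
Lower segment in parallel with the load: 3.196 ‖ 13.8 = 2.595 Ω.
Loaded-divider output: V_out = 12.3 × 0.7311 = 8.992 V.

V_out ≈ 8.99 V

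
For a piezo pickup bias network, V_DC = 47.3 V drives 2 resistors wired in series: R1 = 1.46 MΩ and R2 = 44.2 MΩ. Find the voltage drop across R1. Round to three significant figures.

V ≈ 1.51 V

Total series resistance ΣR = 1.46 + 44.2 = 45.66 MΩ.
V = V_DC · R/ΣR = 47.3 × 0.03198 = 1.512 V.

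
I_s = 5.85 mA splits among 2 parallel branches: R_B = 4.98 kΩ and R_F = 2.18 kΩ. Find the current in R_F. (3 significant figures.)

I ≈ 4.07 mA

For two parallel branches, I_k = I_s · (other R)/(sum of R).
So I = 5.85 × 4.98/7.160 = 4.069 mA.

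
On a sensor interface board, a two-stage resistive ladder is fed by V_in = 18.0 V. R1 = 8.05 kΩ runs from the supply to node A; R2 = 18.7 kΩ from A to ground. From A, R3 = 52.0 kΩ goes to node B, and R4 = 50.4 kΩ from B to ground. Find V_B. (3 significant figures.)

V_B ≈ 5.87 V

Looking into the second stage from A: R3 + R4 = 102.4 kΩ appears in parallel with R2.
R2 ‖ (R3+R4) = 15.81 kΩ.
So V_A = 18.0 × 0.6626 = 11.93 V.
Then the unloaded second divider: V_B = V_A × R4/(R3+R4) = 11.93 × 0.4922 = 5.871 V.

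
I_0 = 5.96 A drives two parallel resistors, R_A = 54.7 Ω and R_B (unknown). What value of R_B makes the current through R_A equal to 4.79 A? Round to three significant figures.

R_B ≈ 224 Ω

Two-branch current divider: I_A = I_0 · R_B/(R_A + R_B).
With f = 0.8037, R_B = R_A · f/(1−f) = 54.7 × 4.094 = 223.9 Ω.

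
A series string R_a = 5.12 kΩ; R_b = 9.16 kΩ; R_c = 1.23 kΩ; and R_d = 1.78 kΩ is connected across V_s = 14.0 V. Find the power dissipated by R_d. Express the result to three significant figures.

P ≈ 1.17 mW

ΣR = 17.29 kΩ → I = 14.0/17.29 = 0.8097 mA.
V(R_d) = I·R = 1.441 V; P = V·I = 1.441 × 0.8097 = 1.167 mW.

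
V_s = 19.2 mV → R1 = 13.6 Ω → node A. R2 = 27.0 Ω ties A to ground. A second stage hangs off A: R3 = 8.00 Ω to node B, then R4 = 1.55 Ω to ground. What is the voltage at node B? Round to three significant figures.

Looking into the second stage from A: R3 + R4 = 9.550 Ω appears in parallel with R2.
Effective lower resistance at A: R2 ‖ 9.550 = 7.055 Ω.
So V_A = 19.2 × 0.3416 = 6.558 mV.
Then the unloaded second divider: V_B = V_A × R4/(R3+R4) = 6.558 × 0.1623 = 1.064 mV.

V_B ≈ 1.06 mV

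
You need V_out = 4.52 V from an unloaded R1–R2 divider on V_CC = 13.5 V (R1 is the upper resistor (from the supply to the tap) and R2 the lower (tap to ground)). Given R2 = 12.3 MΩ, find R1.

R1 ≈ 24.4 MΩ

The divider ratio is R2/(R1+R2) = 4.52/13.5 = 0.3348.
Rearranging, R1 = R2·(1−k)/k = 12.3 × 1.987 = 24.44 MΩ.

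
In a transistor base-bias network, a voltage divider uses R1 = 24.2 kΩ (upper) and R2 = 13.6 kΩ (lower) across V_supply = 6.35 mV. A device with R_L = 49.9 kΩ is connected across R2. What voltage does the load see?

R2 ‖ R_L = (13.6 × 49.9)/(13.6 + 49.9) = 10.69 kΩ.
Voltage divider with the loaded lower leg: V_out = 6.35 × 10.69/(24.2 + 10.69) = 6.35 × 0.3063 = 1.945 mV.
(Unloaded it would be 2.28 mV; the load pulls it down.)

V_out ≈ 1.95 mV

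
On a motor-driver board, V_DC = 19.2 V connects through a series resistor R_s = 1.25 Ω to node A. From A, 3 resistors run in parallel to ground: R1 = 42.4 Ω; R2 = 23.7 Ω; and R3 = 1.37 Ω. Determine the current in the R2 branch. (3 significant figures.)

I ≈ 0.406 A

Parallel bank: R_p = 1/(1/42.4 + 1/23.7 + 1/1.37) = 1.257 Ω.
V_A by voltage divider: V_A = 19.2 × 1.257/(1.25 + 1.257) = 9.626 V.
Branch current I = V_A/R2 = 9.626/23.7 = 0.4062 A.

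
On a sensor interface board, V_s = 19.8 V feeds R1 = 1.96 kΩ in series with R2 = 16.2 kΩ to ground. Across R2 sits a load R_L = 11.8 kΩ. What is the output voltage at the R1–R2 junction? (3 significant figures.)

V_out ≈ 15.4 V

First combine the lower leg with the load: R2 ‖ R_L = 6.827 kΩ.
Now apply the divider: V_out = 19.8 × 0.7769 = 15.38 V.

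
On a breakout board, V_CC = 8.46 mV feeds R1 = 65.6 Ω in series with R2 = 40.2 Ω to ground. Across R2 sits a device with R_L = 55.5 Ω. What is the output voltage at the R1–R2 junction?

V_out ≈ 2.22 mV

R2 ‖ R_L = (40.2 × 55.5)/(40.2 + 55.5) = 23.31 Ω.
Now apply the divider: V_out = 8.46 × 0.2622 = 2.218 mV.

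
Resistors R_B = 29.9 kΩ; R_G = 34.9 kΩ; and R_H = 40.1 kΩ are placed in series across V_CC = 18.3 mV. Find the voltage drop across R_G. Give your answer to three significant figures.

Series total: ΣR = 29.9 + 34.9 + 40.1 = 104.9 kΩ.
Voltage divider: V = V_CC · (34.90 / 104.9) = 18.3 × 0.3327 = 6.088 mV.

V ≈ 6.09 mV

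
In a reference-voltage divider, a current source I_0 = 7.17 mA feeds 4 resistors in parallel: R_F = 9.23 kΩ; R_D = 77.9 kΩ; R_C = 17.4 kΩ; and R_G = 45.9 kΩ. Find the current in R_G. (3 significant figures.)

I ≈ 0.779 mA

Total conductance ΣG = 1/9.23 + 1/77.9 + 1/17.4 + 1/45.9 = 0.2004 (units of 1/kΩ).
R_G takes the fraction G_k/ΣG = 0.02179/0.2004 = 0.1087, so I = 7.17 × 0.1087 = 0.7793 mA.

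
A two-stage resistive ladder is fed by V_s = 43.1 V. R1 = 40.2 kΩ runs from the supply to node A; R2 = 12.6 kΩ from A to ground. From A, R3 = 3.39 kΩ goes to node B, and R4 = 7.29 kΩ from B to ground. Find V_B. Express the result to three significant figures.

Looking into the second stage from A: R3 + R4 = 10.68 kΩ appears in parallel with R2.
Effective lower resistance at A: R2 ‖ 10.68 = 5.780 kΩ.
First divider: V_A = V_s · 5.780/(40.2 + 5.780) = 5.418 V.
Then the unloaded second divider: V_B = V_A × R4/(R3+R4) = 5.418 × 0.6826 = 3.698 V.

V_B ≈ 3.70 V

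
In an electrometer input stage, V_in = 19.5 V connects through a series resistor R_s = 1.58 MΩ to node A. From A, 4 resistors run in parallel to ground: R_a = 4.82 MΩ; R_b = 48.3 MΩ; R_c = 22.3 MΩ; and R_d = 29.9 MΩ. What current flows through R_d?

I ≈ 0.439 µA

Equivalent of the parallel group: R_p = 3.263 MΩ.
Node voltage V_A = V_in · R_p/(R_s + R_p) = 19.5 × 0.6738 = 13.14 V.
Branch current I = V_A/R_d = 13.14/29.9 = 0.4394 µA.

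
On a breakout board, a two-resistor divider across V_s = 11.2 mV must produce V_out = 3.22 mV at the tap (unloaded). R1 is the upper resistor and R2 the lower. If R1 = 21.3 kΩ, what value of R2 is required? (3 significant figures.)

R2 ≈ 8.59 kΩ

The divider ratio is R2/(R1+R2) = 3.22/11.2 = 0.2875.
R2 = R1 · 0.2875/(1 − 0.2875) = 8.595 kΩ.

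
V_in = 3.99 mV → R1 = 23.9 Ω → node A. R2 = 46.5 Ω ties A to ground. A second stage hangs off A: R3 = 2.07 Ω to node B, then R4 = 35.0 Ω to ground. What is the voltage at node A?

V_A ≈ 1.85 mV

The second stage (R3 + R4 = 37.07 Ω) loads node A in parallel with R2.
Effective lower resistance at A: R2 ‖ 37.07 = 20.63 Ω.
So V_A = 3.99 × 0.4632 = 1.848 mV.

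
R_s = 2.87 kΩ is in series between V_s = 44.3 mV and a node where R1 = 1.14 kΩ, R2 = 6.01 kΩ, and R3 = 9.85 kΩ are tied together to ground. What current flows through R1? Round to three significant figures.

Equivalent of the parallel group: R_p = 0.8733 kΩ.
V_A by voltage divider: V_A = 44.3 × 0.8733/(2.87 + 0.8733) = 10.33 mV.
I(R1) = V_A / R1 = 10.33/1.14 = 9.066 µA.
(Check via current divider: I_total = 11.83 µA; share G_k/ΣG = 0.7660 → same result.)

I ≈ 9.07 µA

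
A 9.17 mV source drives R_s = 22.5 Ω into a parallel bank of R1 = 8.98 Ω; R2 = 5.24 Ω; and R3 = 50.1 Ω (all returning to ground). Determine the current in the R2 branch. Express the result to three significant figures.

I ≈ 0.212 mA

Combine the parallel branches: R_p = (1/8.98 + 1/5.24 + 1/50.1)⁻¹ = 3.104 Ω.
V_A by voltage divider: V_A = 9.17 × 3.104/(22.5 + 3.104) = 1.112 mV.
Branch current I = V_A/R2 = 1.112/5.24 = 0.2122 mA.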